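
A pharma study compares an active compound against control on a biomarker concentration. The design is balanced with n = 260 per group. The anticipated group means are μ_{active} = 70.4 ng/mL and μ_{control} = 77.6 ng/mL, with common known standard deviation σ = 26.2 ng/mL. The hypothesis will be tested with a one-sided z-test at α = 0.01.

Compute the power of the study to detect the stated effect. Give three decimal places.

Standardized effect: d = |μ_{active} − μ_{control}| / σ = |70.4 − 77.6| / 26.2 = 0.2748
Noncentrality parameter: λ = d·√(n/2) = 0.2748 × √(260/2) = 3.1333
Critical value for a one-sided test at α = 0.01: z_α = 2.326.
Power = P(Z > 2.326 − λ) = Φ(0.807) = 0.7902.

Power ≈ 0.790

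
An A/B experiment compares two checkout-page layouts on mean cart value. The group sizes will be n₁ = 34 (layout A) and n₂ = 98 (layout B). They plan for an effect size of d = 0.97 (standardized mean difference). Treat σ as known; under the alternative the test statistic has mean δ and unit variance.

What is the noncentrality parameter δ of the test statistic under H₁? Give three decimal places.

The noncentrality parameter scales effect size by the design's sample-size factor: δ = d / √(1/n₁ + 1/n₂) = 0.97 / √(1/34 + 1/98) = 4.8735

δ ≈ 4.873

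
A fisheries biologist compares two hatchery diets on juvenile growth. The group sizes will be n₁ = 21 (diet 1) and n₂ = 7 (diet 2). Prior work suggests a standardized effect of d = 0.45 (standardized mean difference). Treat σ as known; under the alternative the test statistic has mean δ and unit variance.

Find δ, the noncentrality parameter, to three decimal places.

δ ≈ 1.031

δ = d / √(1/n₁ + 1/n₂) = 0.45 / √(1/21 + 1/7) = 1.0311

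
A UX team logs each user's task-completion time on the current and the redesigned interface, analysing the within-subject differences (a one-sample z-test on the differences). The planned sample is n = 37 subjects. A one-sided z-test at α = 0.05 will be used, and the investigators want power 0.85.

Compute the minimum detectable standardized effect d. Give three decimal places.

d ≈ 0.441

Need Φ(δ − 1.645) = 0.85, so δ = 1.645 + 1.036 = 2.681.
δ = d·√n ⇒ d = δ/√n = 2.681/√37 = 0.4408.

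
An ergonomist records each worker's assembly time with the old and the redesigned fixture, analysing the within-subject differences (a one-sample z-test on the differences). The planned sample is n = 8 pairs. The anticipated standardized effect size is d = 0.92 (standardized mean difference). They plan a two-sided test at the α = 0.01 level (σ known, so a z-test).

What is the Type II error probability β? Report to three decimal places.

β ≈ 0.489

Noncentrality parameter: δ = d·√n = 0.92 × √8 = 2.6022
Two-sided α = 0.01 → critical value z_{0.005} = 2.576.
Power = Φ(δ − 2.576) + Φ(−δ − 2.576) = Φ(0.026) + Φ(-5.178) = 0.5105 + 0.0000 = 0.5105.
Type II error: β = 1 − power = 1 − 0.5105 = 0.4895.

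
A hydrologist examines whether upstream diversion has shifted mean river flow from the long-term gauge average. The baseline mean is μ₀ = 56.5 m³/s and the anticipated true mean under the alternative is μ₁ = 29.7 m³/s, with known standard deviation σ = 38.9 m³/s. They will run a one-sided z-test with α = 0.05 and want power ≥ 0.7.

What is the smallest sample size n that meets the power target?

Standardized effect: d = |μ₁ − μ₀| / σ = |29.7 − 56.5| / 38.9 = 0.6889
For power 0.7 need Φ(δ − z_{0.05}) = 0.7, so δ = z_{0.05} + z_{0.30} = 1.645 + 0.524 = 2.169.
δ = d·√n ⇒ n = (δ/d)² = (2.169 / 0.6889)² = 9.91.
Rounding up, n = 10.

n = 10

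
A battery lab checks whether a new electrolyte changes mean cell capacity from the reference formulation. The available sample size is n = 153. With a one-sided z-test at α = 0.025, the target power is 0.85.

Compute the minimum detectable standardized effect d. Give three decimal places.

Required noncentrality: δ = z_{0.025} + z_{0.15} = 1.960 + 1.036 = 2.996.
δ = d·√n ⇒ d = δ/√n = 2.996/√153 = 0.2422.

d ≈ 0.242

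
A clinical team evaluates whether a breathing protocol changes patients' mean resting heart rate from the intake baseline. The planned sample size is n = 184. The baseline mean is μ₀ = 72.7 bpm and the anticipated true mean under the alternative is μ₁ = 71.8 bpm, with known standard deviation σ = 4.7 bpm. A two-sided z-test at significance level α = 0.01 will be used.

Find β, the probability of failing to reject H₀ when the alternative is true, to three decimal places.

Standardized effect: d = |μ₁ − μ₀| / σ = |71.8 − 72.7| / 4.7 = 0.1915
Noncentrality parameter: δ = d·√n = 0.1915 × √184 = 2.5975
Two-sided α = 0.01 → critical value z_{0.005} = 2.576.
Power = Φ(δ − 2.576) + Φ(−δ − 2.576) = Φ(0.022) + Φ(-5.173) = 0.5086 + 0.0000 = 0.5086.
Type II error: β = 1 − power = 1 − 0.5086 = 0.4914.

β ≈ 0.491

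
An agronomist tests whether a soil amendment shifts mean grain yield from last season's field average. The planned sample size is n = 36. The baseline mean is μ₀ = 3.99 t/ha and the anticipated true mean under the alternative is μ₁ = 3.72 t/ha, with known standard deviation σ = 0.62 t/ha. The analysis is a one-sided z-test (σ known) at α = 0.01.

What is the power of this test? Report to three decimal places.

Power ≈ 0.613

Standardized effect: d = |μ₁ − μ₀| / σ = |3.72 − 3.99| / 0.62 = 0.4355
Noncentrality parameter: δ = d·√n = 0.4355 × √36 = 2.6129
One-sided α = 0.01 → critical value z_{0.01} = 2.326.
Power = Φ(δ − 2.326) = Φ(0.287) = 0.6128.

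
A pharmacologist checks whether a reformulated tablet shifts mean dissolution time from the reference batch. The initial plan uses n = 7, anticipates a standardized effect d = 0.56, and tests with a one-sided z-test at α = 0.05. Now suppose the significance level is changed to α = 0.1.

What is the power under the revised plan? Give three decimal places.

δ = d·√n = 0.56 × √7 = 1.4816 (unchanged). New critical value: z_{0.1} = 1.282.
Revised power = Φ(δ − 1.282) = Φ(0.200) = 0.5793.

Power ≈ 0.579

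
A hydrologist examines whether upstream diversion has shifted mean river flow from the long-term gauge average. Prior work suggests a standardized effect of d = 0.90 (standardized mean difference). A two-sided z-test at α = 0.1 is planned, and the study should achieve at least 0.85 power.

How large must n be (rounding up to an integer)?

n = 9

Set Φ(δ − 1.645) = 0.85; then δ − 1.645 = Φ⁻¹(0.85) = 1.036, giving δ = 2.681.
(The Φ(−δ − z_{α/2}) term is vanishingly small for δ > 0 and is dropped in the standard sample-size formula.)
δ = d·√n ⇒ n = (δ/d)² = (2.681 / 0.90)² = 8.88.
Round up to the next whole unit.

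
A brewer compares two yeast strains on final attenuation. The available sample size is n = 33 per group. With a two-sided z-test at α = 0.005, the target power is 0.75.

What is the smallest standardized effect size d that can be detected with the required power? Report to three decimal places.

d ≈ 0.857

Required noncentrality: δ = z_{0.0025} + z_{0.25} = 2.807 + 0.674 = 3.482.
(Lower-tail contribution to power is negligible for δ > 0.)
δ = d·√(n/2) ⇒ d = δ/√(n/2) = 3.482/√(33/2) = 0.8571.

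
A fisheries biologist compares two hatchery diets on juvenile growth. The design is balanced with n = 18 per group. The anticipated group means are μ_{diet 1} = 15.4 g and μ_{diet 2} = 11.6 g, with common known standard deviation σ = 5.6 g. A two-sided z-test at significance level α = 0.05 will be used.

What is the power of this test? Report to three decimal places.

Power ≈ 0.530

Standardized effect: d = |μ_{diet 1} − μ_{diet 2}| / σ = |15.4 − 11.6| / 5.6 = 0.6786
Noncentrality parameter: δ = d·√(n/2) = 0.6786 × √(18/2) = 2.0357
Two-sided α = 0.05 → critical value z_{0.025} = 1.960.
Power = Φ(δ − 1.960) + Φ(−δ − 1.960) = Φ(0.076) + Φ(-3.996) = 0.5302 + 0.0000 = 0.5302.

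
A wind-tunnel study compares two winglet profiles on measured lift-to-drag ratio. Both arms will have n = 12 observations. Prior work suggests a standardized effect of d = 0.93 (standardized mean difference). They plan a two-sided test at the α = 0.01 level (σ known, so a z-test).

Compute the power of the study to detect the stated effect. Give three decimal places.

Noncentrality parameter: δ = d·√(n/2) = 0.93 × √(12/2) = 2.2780
Two-sided α = 0.01 → critical value z_{0.005} = 2.576.
Power = Φ(δ − 2.576) + Φ(−δ − 2.576) = Φ(-0.298) + Φ(-4.854) = 0.3829 + 0.0000 = 0.3829.

Power ≈ 0.383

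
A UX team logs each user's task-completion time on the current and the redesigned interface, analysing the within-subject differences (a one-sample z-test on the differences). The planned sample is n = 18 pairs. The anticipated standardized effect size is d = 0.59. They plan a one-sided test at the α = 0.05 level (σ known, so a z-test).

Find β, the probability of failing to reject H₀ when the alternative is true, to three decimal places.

β ≈ 0.195

Noncentrality parameter: λ = d·√n = 0.59 × √18 = 2.5032
Critical value for a one-sided test at α = 0.05: z_α = 1.645.
Power = Φ(λ − 1.645) = Φ(0.858) = 0.8046.
Type II error: β = 1 − power = 1 − 0.8046 = 0.1954.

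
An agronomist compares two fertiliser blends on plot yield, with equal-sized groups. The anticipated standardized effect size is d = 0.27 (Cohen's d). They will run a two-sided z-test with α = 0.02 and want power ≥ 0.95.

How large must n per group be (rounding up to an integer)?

Set Φ(δ − 2.326) = 0.95; then δ − 2.326 = Φ⁻¹(0.95) = 1.645, giving δ = 3.971.
(The Φ(−δ − z_{α/2}) term is vanishingly small for δ > 0 and is dropped in the standard sample-size formula.)
δ = d·√(n/2) ⇒ n = 2(δ/d)² = 2 × (3.971 / 0.27)² = 432.66.
Round up to the next whole unit.

n = 433 per group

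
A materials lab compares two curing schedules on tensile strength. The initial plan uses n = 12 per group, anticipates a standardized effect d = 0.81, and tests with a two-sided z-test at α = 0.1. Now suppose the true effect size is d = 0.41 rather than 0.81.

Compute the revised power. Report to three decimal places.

With d = 0.41: δ = d·√(n/2) = 0.41 × √(12/2) = 1.0043. Critical value z_{0.05} = 1.645.
Revised power = Φ(δ − 1.645) + Φ(−δ − 1.645) = Φ(-0.641) + Φ(-2.649) = 0.2609 + 0.0040 = 0.2649.

Power ≈ 0.265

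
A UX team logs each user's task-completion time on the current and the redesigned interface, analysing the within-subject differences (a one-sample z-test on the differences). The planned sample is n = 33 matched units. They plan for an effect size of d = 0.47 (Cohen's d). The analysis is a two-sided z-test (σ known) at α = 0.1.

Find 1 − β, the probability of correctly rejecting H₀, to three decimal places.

Noncentrality parameter: δ = d·√n = 0.47 × √33 = 2.6999
Critical value for a two-sided test at α = 0.1: z_{α/2} = 1.645.
Power = Φ(δ − 1.645) + Φ(−δ − 1.645) = Φ(1.055) + Φ(-4.345) = 0.8543 + 0.0000 = 0.8543.

Power ≈ 0.854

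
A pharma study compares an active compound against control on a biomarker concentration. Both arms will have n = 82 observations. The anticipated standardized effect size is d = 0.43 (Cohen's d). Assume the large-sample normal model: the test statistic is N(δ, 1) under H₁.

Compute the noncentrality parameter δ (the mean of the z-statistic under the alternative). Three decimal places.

δ ≈ 2.753

The noncentrality parameter scales effect size by the design's sample-size factor: δ = d·√(n/2) = 0.43 × √(82/2) = 2.7533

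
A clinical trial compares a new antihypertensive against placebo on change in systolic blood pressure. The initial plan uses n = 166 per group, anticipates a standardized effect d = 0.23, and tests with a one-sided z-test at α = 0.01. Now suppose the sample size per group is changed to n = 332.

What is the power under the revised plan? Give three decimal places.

Power ≈ 0.738

With n = 332 per group: δ = d·√(n/2) = 0.23 × √(332/2) = 2.9633. Critical value z_{0.01} = 2.326.
Revised power = Φ(δ − 2.326) = Φ(0.637) = 0.7379.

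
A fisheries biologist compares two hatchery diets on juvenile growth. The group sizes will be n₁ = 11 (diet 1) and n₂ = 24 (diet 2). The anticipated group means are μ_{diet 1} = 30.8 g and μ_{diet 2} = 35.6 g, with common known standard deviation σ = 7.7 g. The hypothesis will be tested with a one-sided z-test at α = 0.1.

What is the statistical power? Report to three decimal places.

Power ≈ 0.667

Standardized effect: d = |μ_{diet 1} − μ_{diet 2}| / σ = |30.8 − 35.6| / 7.7 = 0.6234
Noncentrality parameter: λ = d / √(1/n₁ + 1/n₂) = 0.6234 / √(1/11 + 1/24) = 1.7121
One-sided α = 0.1 → critical value z_{0.1} = 1.282.
Power = Φ(λ − 1.282) = Φ(0.431) = 0.6666.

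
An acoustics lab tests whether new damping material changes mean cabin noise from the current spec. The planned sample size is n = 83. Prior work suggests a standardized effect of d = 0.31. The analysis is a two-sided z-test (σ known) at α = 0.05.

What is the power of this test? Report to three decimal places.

Power ≈ 0.806

Noncentrality parameter: δ = d·√n = 0.31 × √83 = 2.8242
Critical value for a two-sided test at α = 0.05: z_{α/2} = 1.960.
Power = Φ(δ − 1.960) + Φ(−δ − 1.960) = Φ(0.864) + Φ(-4.784) = 0.8063 + 0.0000 = 0.8063.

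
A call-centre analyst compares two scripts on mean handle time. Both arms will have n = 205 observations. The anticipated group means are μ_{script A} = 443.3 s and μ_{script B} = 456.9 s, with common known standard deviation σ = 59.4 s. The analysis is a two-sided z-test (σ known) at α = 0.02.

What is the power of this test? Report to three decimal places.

Standardized effect: d = |μ_{script A} − μ_{script B}| / σ = |443.3 − 456.9| / 59.4 = 0.2290
Noncentrality parameter: δ = d·√(n/2) = 0.2290 × √(205/2) = 2.3180
Two-sided α = 0.02 → critical value z_{0.01} = 2.326.
Power = Φ(δ − 2.326) + Φ(−δ − 2.326) = Φ(-0.008) + Φ(-4.644) = 0.4967 + 0.0000 = 0.4967.

Power ≈ 0.497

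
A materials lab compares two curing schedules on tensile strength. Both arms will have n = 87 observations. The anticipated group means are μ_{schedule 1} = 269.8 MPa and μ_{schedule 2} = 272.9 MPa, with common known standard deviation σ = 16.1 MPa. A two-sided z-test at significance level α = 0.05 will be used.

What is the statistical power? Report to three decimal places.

Standardized effect: d = |μ_{schedule 1} − μ_{schedule 2}| / σ = |269.8 − 272.9| / 16.1 = 0.1925
Noncentrality parameter: δ = d·√(n/2) = 0.1925 × √(87/2) = 1.2699
Critical value for a two-sided test at α = 0.05: z_{α/2} = 1.960.
Power = Φ(δ − 1.960) + Φ(−δ − 1.960) = Φ(-0.690) + Φ(-3.230) = 0.2451 + 0.0006 = 0.2457.

Power ≈ 0.246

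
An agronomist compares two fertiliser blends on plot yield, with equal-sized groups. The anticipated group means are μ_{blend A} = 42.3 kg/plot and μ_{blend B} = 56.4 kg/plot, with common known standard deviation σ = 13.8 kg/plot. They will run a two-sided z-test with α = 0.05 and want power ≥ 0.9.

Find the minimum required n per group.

Standardized effect: d = |μ_{blend A} − μ_{blend B}| / σ = |42.3 − 56.4| / 13.8 = 1.0217
Set Φ(δ − 1.960) = 0.9; then δ − 1.960 = Φ⁻¹(0.9) = 1.282, giving δ = 3.242.
(Ignoring the negligible lower-tail rejection probability gives the usual closed-form inversion.)
δ = d·√(n/2) ⇒ n = 2(δ/d)² = 2 × (3.242 / 1.0217)² = 20.13.
Rounding up, n = 21 per group.

n = 21 per group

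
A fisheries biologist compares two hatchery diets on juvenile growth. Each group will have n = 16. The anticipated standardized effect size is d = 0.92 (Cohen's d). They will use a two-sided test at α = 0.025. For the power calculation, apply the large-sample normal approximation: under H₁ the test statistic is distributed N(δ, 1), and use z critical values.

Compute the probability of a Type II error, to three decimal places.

Noncentrality parameter: δ = d·√(n/2) = 0.92 × √(16/2) = 2.6022
Two-sided α = 0.025 → critical value z_{0.0125} = 2.241.
Power = Φ(δ − 2.241) + Φ(−δ − 2.241) = Φ(0.361) + Φ(-4.844) = 0.6409 + 0.0000 = 0.6409.
Type II error: β = 1 − power = 1 − 0.6409 = 0.3591.

β ≈ 0.359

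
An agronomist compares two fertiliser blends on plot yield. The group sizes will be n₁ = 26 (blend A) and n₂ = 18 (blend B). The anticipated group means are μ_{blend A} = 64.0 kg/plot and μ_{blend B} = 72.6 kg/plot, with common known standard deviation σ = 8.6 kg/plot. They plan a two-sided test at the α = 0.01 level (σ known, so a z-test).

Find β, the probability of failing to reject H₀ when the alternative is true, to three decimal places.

β ≈ 0.247

Standardized effect: d = |μ_{blend A} − μ_{blend B}| / σ = |64.0 − 72.6| / 8.6 = 1.0000
Noncentrality parameter: δ = d / √(1/n₁ + 1/n₂) = 1.0000 / √(1/26 + 1/18) = 3.2613
Critical value for a two-sided test at α = 0.01: z_{α/2} = 2.576.
Power = Φ(δ − 2.576) + Φ(−δ − 2.576) = Φ(0.686) + Φ(-5.837) = 0.7535 + 0.0000 = 0.7535.
Type II error: β = 1 − power = 1 − 0.7535 = 0.2465.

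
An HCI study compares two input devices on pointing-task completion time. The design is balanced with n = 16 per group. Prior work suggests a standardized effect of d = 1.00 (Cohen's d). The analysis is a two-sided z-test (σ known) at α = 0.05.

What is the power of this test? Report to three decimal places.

Power ≈ 0.807

Noncentrality parameter: δ = d·√(n/2) = 1.00 × √(16/2) = 2.8284
Critical value for a two-sided test at α = 0.05: z_{α/2} = 1.960.
Power = Φ(δ − 1.960) + Φ(−δ − 1.960) = Φ(0.868) + Φ(-4.788) = 0.8074 + 0.0000 = 0.8074.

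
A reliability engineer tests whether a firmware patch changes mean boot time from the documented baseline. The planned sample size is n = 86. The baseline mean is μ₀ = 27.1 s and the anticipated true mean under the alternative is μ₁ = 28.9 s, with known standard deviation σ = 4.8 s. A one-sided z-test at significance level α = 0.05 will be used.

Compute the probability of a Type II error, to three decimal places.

Standardized effect: d = |μ₁ − μ₀| / σ = |28.9 − 27.1| / 4.8 = 0.3750
Noncentrality parameter: δ = d·√n = 0.3750 × √86 = 3.4776
One-sided α = 0.05 → critical value z_{0.05} = 1.645.
Power = Φ(δ − 1.645) = Φ(1.833) = 0.9666.
Type II error: β = 1 − power = 1 − 0.9666 = 0.0334.

β ≈ 0.033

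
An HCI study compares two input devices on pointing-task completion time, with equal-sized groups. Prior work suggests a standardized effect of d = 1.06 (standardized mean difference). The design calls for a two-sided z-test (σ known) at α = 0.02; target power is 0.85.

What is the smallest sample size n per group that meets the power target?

n = 21 per group

For power 0.85 need Φ(δ − z_{0.01}) = 0.85, so δ = z_{0.01} + z_{0.15} = 2.326 + 1.036 = 3.363.
(Ignoring the negligible lower-tail rejection probability gives the usual closed-form inversion.)
δ = d·√(n/2) ⇒ n = 2(δ/d)² = 2 × (3.363 / 1.06)² = 20.13.
Round up to the next whole unit.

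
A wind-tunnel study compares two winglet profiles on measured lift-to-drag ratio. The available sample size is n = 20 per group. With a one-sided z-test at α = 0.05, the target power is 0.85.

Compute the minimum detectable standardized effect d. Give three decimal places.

d ≈ 0.848

Need Φ(δ − 1.645) = 0.85, so δ = 1.645 + 1.036 = 2.681.
δ = d·√(n/2) ⇒ d = δ/√(n/2) = 2.681/√(20/2) = 0.8479.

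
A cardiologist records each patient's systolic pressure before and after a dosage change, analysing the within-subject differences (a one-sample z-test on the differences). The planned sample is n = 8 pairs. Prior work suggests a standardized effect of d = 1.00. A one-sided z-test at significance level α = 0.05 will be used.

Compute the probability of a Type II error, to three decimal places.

Noncentrality parameter: δ = d·√n = 1.00 × √8 = 2.8284
Critical value for a one-sided test at α = 0.05: z_α = 1.645.
Power = Φ(δ − 1.645) = Φ(1.184) = 0.8817.
Type II error: β = 1 − power = 1 − 0.8817 = 0.1183.

β ≈ 0.118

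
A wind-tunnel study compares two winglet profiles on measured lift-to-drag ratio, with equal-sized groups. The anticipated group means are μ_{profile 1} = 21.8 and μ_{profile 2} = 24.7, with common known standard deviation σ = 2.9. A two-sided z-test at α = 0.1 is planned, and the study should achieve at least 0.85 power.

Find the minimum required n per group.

Standardized effect: d = |μ_{profile 1} − μ_{profile 2}| / σ = |21.8 − 24.7| / 2.9 = 1.0000
Set Φ(δ − 1.645) = 0.85; then δ − 1.645 = Φ⁻¹(0.85) = 1.036, giving δ = 2.681.
(Ignoring the negligible lower-tail rejection probability gives the usual closed-form inversion.)
δ = d·√(n/2) ⇒ n = 2(δ/d)² = 2 × (2.681 / 1.0000)² = 14.38.
Round up to the next whole unit.

n = 15 per group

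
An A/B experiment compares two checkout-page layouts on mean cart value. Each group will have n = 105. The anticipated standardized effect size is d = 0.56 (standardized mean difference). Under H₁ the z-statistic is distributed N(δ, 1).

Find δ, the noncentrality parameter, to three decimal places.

The noncentrality parameter scales effect size by the design's sample-size factor: δ = d·√(n/2) = 0.56 × √(105/2) = 4.0576

δ ≈ 4.058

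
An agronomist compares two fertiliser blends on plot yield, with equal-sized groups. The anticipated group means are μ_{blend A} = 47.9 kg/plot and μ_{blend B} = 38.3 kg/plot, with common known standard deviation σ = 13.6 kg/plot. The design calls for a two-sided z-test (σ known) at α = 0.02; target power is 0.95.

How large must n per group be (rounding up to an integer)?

Standardized effect: d = |μ_{blend A} − μ_{blend B}| / σ = |47.9 − 38.3| / 13.6 = 0.7059
For power 0.95 need Φ(δ − z_{0.01}) = 0.95, so δ = z_{0.01} + z_{0.05} = 2.326 + 1.645 = 3.971.
(For δ > 0 the lower-tail rejection region contributes negligibly to power, so the one-term inversion is standard.)
δ = d·√(n/2) ⇒ n = 2(δ/d)² = 2 × (3.971 / 0.7059)² = 63.30.
Round up to the next whole unit.

n = 64 per group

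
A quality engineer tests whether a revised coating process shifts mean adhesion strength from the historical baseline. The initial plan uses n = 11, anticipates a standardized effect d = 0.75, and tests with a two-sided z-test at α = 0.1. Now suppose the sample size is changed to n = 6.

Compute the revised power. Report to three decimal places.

Power ≈ 0.576

With n = 6: δ = d·√n = 0.75 × √6 = 1.8371. Critical value z_{0.05} = 1.645.
Revised power = Φ(δ − 1.645) + Φ(−δ − 1.645) = Φ(0.192) + Φ(-3.482) = 0.5762 + 0.0002 = 0.5765.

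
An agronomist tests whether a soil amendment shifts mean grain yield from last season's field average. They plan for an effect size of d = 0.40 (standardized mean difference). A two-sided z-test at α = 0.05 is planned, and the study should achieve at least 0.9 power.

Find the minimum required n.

For power 0.9 need Φ(δ − z_{0.025}) = 0.9, so δ = z_{0.025} + z_{0.10} = 1.960 + 1.282 = 3.242.
(For δ > 0 the lower-tail rejection region contributes negligibly to power, so the one-term inversion is standard.)
δ = d·√n ⇒ n = (δ/d)² = (3.242 / 0.40)² = 65.67.
Rounding up, n = 66.

n = 66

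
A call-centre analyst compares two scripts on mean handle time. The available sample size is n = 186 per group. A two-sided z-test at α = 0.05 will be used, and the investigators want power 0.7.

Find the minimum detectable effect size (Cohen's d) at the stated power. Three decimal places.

Need Φ(δ − 1.960) = 0.7, so δ = 1.960 + 0.524 = 2.484.
(Lower-tail contribution to power is negligible for δ > 0.)
δ = d·√(n/2) ⇒ d = δ/√(n/2) = 2.484/√(186/2) = 0.2576.

d ≈ 0.258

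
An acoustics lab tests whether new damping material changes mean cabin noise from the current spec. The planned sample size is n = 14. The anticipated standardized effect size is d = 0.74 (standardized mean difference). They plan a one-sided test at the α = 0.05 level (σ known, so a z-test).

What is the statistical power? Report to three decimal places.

Power ≈ 0.869

Noncentrality parameter: δ = d·√n = 0.74 × √14 = 2.7688
One-sided α = 0.05 → critical value z_{0.05} = 1.645.
Power = Φ(δ − 1.645) = Φ(1.124) = 0.8695.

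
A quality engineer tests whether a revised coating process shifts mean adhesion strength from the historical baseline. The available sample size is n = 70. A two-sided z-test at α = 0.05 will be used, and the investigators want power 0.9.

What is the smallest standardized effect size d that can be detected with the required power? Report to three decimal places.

d ≈ 0.387

Required noncentrality: δ = z_{0.025} + z_{0.10} = 1.960 + 1.282 = 3.242.
(Lower-tail contribution to power is negligible for δ > 0.)
δ = d·√n ⇒ d = δ/√n = 3.242/√70 = 0.3874.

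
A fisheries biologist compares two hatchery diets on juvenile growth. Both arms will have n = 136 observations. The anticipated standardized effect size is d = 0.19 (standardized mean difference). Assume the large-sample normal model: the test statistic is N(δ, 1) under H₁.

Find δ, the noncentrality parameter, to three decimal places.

δ ≈ 1.567

δ = d·√(n/2) = 0.19 × √(136/2) = 1.5668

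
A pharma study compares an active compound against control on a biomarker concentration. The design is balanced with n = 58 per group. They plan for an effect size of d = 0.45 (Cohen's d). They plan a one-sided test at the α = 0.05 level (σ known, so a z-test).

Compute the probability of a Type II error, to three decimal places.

β ≈ 0.218

Noncentrality parameter: δ = d·√(n/2) = 0.45 × √(58/2) = 2.4233
Critical value for a one-sided test at α = 0.05: z_α = 1.645.
Power = Φ(δ − 1.645) = Φ(0.778) = 0.7819.
Type II error: β = 1 − power = 1 − 0.7819 = 0.2181.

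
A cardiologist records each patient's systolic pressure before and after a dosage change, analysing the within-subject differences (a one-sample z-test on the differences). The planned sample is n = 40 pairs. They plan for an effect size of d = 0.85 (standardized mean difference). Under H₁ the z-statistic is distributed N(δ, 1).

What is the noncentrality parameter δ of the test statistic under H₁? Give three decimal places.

The noncentrality parameter scales effect size by the design's sample-size factor: δ = d·√n = 0.85 × √40 = 5.3759

δ ≈ 5.376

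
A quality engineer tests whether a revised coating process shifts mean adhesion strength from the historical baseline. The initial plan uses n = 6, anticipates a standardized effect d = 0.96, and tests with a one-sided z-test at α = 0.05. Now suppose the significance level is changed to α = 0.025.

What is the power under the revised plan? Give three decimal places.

Power ≈ 0.652

δ = d·√n = 0.96 × √6 = 2.3515 (unchanged). New critical value: z_{0.025} = 1.960.
Revised power = Φ(δ − 1.960) = Φ(0.392) = 0.6523.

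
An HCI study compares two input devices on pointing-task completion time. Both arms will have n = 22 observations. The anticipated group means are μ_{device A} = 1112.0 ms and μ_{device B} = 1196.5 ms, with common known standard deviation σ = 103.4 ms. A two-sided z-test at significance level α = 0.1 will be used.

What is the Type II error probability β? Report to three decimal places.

Standardized effect: d = |μ_{device A} − μ_{device B}| / σ = |1112.0 − 1196.5| / 103.4 = 0.8172
Noncentrality parameter: δ = d·√(n/2) = 0.8172 × √(22/2) = 2.7104
Critical value for a two-sided test at α = 0.1: z_{α/2} = 1.645.
Power = Φ(δ − 1.645) + Φ(−δ − 1.645) = Φ(1.066) + Φ(-4.355) = 0.8567 + 0.0000 = 0.8567.
Type II error: β = 1 − power = 1 − 0.8567 = 0.1433.

β ≈ 0.143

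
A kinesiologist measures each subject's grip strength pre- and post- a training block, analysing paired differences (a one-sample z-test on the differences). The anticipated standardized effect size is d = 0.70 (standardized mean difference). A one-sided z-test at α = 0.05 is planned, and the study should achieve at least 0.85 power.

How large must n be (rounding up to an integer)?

n = 15

Set Φ(δ − 1.645) = 0.85; then δ − 1.645 = Φ⁻¹(0.85) = 1.036, giving δ = 2.681.
δ = d·√n ⇒ n = (δ/d)² = (2.681 / 0.70)² = 14.67.
Round up to the next whole unit.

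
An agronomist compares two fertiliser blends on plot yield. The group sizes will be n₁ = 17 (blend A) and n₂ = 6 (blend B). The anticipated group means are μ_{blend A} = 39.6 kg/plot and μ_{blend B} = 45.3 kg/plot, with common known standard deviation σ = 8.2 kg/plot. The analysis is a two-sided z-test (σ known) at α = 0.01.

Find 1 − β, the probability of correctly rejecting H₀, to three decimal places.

Power ≈ 0.133

Standardized effect: d = |μ_{blend A} − μ_{blend B}| / σ = |39.6 − 45.3| / 8.2 = 0.6951
Noncentrality parameter: δ = d / √(1/n₁ + 1/n₂) = 0.6951 / √(1/17 + 1/6) = 1.4639
Critical value for a two-sided test at α = 0.01: z_{α/2} = 2.576.
Power = Φ(δ − 2.576) + Φ(−δ − 2.576) = Φ(-1.112) + Φ(-4.040) = 0.1331 + 0.0000 = 0.1331.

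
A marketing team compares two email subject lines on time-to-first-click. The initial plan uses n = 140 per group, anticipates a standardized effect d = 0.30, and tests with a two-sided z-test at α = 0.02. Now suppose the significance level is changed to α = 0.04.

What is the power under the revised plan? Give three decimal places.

δ = d·√(n/2) = 0.30 × √(140/2) = 2.5100 (unchanged). New critical value: z_{0.02} = 2.054.
Revised power = Φ(δ − 2.054) + Φ(−δ − 2.054) = Φ(0.456) + Φ(-4.564) = 0.6759 + 0.0000 = 0.6759.

Power ≈ 0.676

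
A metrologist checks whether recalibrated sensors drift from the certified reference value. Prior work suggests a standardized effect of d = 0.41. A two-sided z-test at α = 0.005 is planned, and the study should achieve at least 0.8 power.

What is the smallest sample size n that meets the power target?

n = 80

For power 0.8 need Φ(δ − z_{0.0025}) = 0.8, so δ = z_{0.0025} + z_{0.20} = 2.807 + 0.842 = 3.649.
(The Φ(−δ − z_{α/2}) term is vanishingly small for δ > 0 and is dropped in the standard sample-size formula.)
δ = d·√n ⇒ n = (δ/d)² = (3.649 / 0.41)² = 79.20.
Round up to the next whole unit.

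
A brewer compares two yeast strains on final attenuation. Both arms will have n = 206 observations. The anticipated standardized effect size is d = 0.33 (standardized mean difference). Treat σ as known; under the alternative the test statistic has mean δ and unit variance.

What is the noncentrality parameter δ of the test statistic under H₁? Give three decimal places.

δ ≈ 3.349

The noncentrality parameter scales effect size by the design's sample-size factor: δ = d·√(n/2) = 0.33 × √(206/2) = 3.3491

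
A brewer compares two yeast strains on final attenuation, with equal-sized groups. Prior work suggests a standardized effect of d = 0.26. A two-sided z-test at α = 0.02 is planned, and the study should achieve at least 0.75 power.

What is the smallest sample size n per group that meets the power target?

n = 267 per group

Set Φ(δ − 2.326) = 0.75; then δ − 2.326 = Φ⁻¹(0.75) = 0.674, giving δ = 3.001.
(The Φ(−δ − z_{α/2}) term is vanishingly small for δ > 0 and is dropped in the standard sample-size formula.)
δ = d·√(n/2) ⇒ n = 2(δ/d)² = 2 × (3.001 / 0.26)² = 266.42.
Round up to the next whole unit.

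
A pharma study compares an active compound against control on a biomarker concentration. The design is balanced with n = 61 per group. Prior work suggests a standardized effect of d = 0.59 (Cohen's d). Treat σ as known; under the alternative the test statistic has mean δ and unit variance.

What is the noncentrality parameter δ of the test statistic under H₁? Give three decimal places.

δ ≈ 3.258

δ = d·√(n/2) = 0.59 × √(61/2) = 3.2584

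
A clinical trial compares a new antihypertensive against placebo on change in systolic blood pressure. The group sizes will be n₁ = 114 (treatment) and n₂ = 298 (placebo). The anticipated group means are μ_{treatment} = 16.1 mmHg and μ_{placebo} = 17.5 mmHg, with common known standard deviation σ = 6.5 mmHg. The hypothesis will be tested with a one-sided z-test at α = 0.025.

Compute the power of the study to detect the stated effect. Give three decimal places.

Standardized effect: d = |μ_{treatment} − μ_{placebo}| / σ = |16.1 − 17.5| / 6.5 = 0.2154
Noncentrality parameter: λ = d / √(1/n₁ + 1/n₂) = 0.2154 / √(1/114 + 1/298) = 1.9558
One-sided α = 0.025 → critical value z_{0.025} = 1.960.
Power = P(Z > 1.960 − λ) = Φ(-0.004) = 0.4983.

Power ≈ 0.498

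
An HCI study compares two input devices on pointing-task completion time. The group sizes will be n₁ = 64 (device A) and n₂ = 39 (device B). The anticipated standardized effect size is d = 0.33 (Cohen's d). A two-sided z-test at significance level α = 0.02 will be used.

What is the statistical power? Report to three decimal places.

Noncentrality parameter: δ = d / √(1/n₁ + 1/n₂) = 0.33 / √(1/64 + 1/39) = 1.6245
Critical value for a two-sided test at α = 0.02: z_{α/2} = 2.326.
Power = Φ(δ − 2.326) + Φ(−δ − 2.326) = Φ(-0.702) + Φ(-3.951) = 0.2414 + 0.0000 = 0.2414.

Power ≈ 0.241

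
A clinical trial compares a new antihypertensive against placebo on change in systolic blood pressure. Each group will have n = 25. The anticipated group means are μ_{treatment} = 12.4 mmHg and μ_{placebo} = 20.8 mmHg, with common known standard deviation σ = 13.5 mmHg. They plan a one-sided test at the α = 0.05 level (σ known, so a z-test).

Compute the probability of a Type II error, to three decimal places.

β ≈ 0.289

Standardized effect: d = |μ_{treatment} − μ_{placebo}| / σ = |12.4 − 20.8| / 13.5 = 0.6222
Noncentrality parameter: δ = d·√(n/2) = 0.6222 × √(25/2) = 2.1999
Critical value for a one-sided test at α = 0.05: z_α = 1.645.
Power = P(Z > 1.645 − δ) = Φ(0.555) = 0.7106.
Type II error: β = 1 − power = 1 − 0.7106 = 0.2894.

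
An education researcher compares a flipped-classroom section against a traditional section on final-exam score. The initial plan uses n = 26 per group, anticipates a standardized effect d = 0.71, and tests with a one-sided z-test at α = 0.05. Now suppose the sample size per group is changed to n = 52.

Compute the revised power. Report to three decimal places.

Power ≈ 0.976

With n = 52 per group: δ = d·√(n/2) = 0.71 × √(52/2) = 3.6203. Critical value z_{0.05} = 1.645.
Revised power = P(Z > 1.645 − δ) = Φ(1.975) = 0.9759.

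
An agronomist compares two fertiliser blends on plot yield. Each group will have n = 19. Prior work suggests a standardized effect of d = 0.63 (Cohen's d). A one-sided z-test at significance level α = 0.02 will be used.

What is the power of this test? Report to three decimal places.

Noncentrality parameter: δ = d·√(n/2) = 0.63 × √(19/2) = 1.9418
One-sided α = 0.02 → critical value z_{0.02} = 2.054.
Power = P(Z > 2.054 − δ) = Φ(-0.112) = 0.4554.

Power ≈ 0.455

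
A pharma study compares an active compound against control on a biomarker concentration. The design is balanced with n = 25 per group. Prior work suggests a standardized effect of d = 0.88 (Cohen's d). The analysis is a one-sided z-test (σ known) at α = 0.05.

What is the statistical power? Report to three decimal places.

Power ≈ 0.929

Noncentrality parameter: δ = d·√(n/2) = 0.88 × √(25/2) = 3.1113
One-sided α = 0.05 → critical value z_{0.05} = 1.645.
Power = P(Z > 1.645 − δ) = Φ(1.466) = 0.9287.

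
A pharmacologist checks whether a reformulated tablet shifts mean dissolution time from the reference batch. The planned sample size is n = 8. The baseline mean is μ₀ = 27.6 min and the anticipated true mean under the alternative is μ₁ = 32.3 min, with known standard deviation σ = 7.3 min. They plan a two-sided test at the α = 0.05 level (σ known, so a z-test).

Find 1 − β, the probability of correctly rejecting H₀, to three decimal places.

Standardized effect: d = |μ₁ − μ₀| / σ = |32.3 − 27.6| / 7.3 = 0.6438
Noncentrality parameter: δ = d·√n = 0.6438 × √8 = 1.8210
Two-sided α = 0.05 → critical value z_{0.025} = 1.960.
Power = Φ(δ − 1.960) + Φ(−δ − 1.960) = Φ(-0.139) + Φ(-3.781) = 0.4448 + 0.0001 = 0.4448.

Power ≈ 0.445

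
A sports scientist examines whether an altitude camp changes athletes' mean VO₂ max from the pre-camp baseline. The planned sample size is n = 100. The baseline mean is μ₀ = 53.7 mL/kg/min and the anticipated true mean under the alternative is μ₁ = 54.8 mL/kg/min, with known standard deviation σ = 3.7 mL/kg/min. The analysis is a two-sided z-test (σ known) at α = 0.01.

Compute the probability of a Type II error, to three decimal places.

β ≈ 0.346

Standardized effect: d = |μ₁ − μ₀| / σ = |54.8 − 53.7| / 3.7 = 0.2973
Noncentrality parameter: δ = d·√n = 0.2973 × √100 = 2.9730
Two-sided α = 0.01 → critical value z_{0.005} = 2.576.
Power = Φ(δ − 2.576) + Φ(−δ − 2.576) = Φ(0.397) + Φ(-5.549) = 0.6544 + 0.0000 = 0.6544.
Type II error: β = 1 − power = 1 − 0.6544 = 0.3456.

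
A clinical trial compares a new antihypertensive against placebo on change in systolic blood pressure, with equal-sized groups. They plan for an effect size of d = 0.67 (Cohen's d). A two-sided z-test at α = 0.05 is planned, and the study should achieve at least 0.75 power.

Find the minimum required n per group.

n = 31 per group

Set Φ(δ − 1.960) = 0.75; then δ − 1.960 = Φ⁻¹(0.75) = 0.674, giving δ = 2.634.
(Ignoring the negligible lower-tail rejection probability gives the usual closed-form inversion.)
δ = d·√(n/2) ⇒ n = 2(δ/d)² = 2 × (2.634 / 0.67)² = 30.92.
Round up to the next whole unit.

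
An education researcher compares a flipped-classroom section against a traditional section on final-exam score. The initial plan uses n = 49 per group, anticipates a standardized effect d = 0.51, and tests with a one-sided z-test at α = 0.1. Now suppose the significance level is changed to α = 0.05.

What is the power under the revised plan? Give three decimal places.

Power ≈ 0.810

δ = d·√(n/2) = 0.51 × √(49/2) = 2.5244 (unchanged). New critical value: z_{0.05} = 1.645.
Revised power = P(Z > 1.645 − δ) = Φ(0.880) = 0.8104.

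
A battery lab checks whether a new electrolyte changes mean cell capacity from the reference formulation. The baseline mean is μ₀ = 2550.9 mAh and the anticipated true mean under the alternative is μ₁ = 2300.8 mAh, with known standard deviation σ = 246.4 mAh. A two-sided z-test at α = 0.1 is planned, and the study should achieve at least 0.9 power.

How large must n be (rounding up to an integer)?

n = 9

Standardized effect: d = |μ₁ − μ₀| / σ = |2300.8 − 2550.9| / 246.4 = 1.0150
Set Φ(δ − 1.645) = 0.9; then δ − 1.645 = Φ⁻¹(0.9) = 1.282, giving δ = 2.926.
(The Φ(−δ − z_{α/2}) term is vanishingly small for δ > 0 and is dropped in the standard sample-size formula.)
δ = d·√n ⇒ n = (δ/d)² = (2.926 / 1.0150)² = 8.31.
Round up to the next whole unit.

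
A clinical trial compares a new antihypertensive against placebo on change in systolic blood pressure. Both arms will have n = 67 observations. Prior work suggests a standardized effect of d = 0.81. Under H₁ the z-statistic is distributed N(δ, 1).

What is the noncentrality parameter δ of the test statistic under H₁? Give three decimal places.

δ ≈ 4.688

δ = d·√(n/2) = 0.81 × √(67/2) = 4.6882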